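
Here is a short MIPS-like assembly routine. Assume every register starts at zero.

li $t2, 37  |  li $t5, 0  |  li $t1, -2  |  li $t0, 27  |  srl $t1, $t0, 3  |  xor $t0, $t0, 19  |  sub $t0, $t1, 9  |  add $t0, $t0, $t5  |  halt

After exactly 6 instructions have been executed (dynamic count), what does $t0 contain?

$t2=37
$t5=0
$t1=-2
$t0=27
$t1=27>>3=3
$t0=27^19=8
After step 6: $t0 = 8.

8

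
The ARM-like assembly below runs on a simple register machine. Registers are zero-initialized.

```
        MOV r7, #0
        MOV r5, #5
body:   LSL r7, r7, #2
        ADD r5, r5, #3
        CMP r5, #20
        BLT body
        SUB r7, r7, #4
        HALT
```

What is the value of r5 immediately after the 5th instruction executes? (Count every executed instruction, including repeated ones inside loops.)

8

after MOV r7, #0: r7=0
after MOV r5, #5: r5=5
after LSL r7, r7, #2: r7=0<<2=0
after ADD r5, r5, #3: r5=5+3=8
CMP r5, #20  (cmp 8,20)
After step 5: r5 = 8.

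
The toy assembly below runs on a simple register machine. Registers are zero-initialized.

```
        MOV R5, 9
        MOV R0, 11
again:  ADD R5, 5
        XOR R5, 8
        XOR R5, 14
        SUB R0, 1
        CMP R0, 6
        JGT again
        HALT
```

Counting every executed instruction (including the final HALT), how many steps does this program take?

33

R5=9
R0=11
R5=9+5=14
R5=14^8=6
R5=6^14=8
R0=11-1=10
CMP R0, 6  (cmp 10,6)
JGT again: taken
R5=8+5=13
R5=13^8=5
R5=5^14=11
R0=10-1=9
CMP R0, 6  (cmp 9,6)
JGT again: taken
R5=11+5=16
R5=16^8=24
R5=24^14=22
R0=9-1=8
CMP R0, 6  (cmp 8,6)
JGT again: taken
R5=22+5=27
R5=27^8=19
R5=19^14=29
R0=8-1=7
CMP R0, 6  (cmp 7,6)
JGT again: taken
R5=29+5=34
R5=34^8=42
R5=42^14=36
R0=7-1=6
CMP R0, 6  (cmp 6,6)
JGT again: not taken
halt.
Total executed instructions: 33.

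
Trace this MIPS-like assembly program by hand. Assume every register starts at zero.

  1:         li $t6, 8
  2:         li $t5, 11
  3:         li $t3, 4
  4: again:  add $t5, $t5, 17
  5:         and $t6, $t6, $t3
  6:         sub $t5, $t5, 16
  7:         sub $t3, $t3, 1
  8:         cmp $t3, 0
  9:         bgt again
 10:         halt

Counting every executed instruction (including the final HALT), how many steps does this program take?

li $t6, 8 → $t6=8
li $t5, 11 → $t5=11
li $t3, 4 → $t3=4
add $t5, $t5, 17 → $t5=11+17=28
and $t6, $t6, $t3 → $t6=8&4=0
sub $t5, $t5, 16 → $t5=28-16=12
sub $t3, $t3, 1 → $t3=4-1=3
cmp $t3, 0  (cmp 3,0)
bgt again: taken
add $t5, $t5, 17 → $t5=12+17=29
and $t6, $t6, $t3 → $t6=0&3=0
sub $t5, $t5, 16 → $t5=29-16=13
sub $t3, $t3, 1 → $t3=3-1=2
cmp $t3, 0  (cmp 2,0)
bgt again: taken
add $t5, $t5, 17 → $t5=13+17=30
and $t6, $t6, $t3 → $t6=0&2=0
sub $t5, $t5, 16 → $t5=30-16=14
sub $t3, $t3, 1 → $t3=2-1=1
cmp $t3, 0  (cmp 1,0)
bgt again: taken
add $t5, $t5, 17 → $t5=14+17=31
and $t6, $t6, $t3 → $t6=0&1=0
sub $t5, $t5, 16 → $t5=31-16=15
sub $t3, $t3, 1 → $t3=1-1=0
cmp $t3, 0  (cmp 0,0)
bgt again: not taken
halt.
Total executed instructions: 28.

28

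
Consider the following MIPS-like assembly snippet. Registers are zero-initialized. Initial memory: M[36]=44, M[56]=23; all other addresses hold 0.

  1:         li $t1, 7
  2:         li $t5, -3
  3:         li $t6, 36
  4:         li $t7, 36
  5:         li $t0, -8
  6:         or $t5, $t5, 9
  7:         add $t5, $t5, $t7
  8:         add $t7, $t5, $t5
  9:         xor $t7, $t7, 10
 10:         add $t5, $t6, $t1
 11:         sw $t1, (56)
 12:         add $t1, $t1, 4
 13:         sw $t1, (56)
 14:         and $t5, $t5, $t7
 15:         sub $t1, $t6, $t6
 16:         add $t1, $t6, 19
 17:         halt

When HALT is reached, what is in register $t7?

$t1=7
$t5=-3
$t6=36
$t7=36
$t0=-8
$t5=(-3)|9=-3
$t5=(-3)+36=33
$t7=33+33=66
$t7=66^10=72
$t5=36+7=43
sw $t1, (56) → M[56]=7
$t1=7+4=11
sw $t1, (56) → M[56]=11
$t5=43&72=8
$t1=36-36=0
$t1=36+19=55
halt.

72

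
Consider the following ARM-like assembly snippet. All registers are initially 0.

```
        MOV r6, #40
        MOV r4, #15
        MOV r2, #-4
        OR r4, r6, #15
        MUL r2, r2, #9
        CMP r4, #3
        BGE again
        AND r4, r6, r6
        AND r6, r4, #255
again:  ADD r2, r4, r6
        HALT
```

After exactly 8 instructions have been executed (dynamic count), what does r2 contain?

87

r6=40
r4=15
r2=-4
r4=40|15=47
r2=(-4)*9=-36
CMP r4, #3  (cmp 47,3)
BGE again: taken
r2=47+40=87
After step 8: r2 = 87.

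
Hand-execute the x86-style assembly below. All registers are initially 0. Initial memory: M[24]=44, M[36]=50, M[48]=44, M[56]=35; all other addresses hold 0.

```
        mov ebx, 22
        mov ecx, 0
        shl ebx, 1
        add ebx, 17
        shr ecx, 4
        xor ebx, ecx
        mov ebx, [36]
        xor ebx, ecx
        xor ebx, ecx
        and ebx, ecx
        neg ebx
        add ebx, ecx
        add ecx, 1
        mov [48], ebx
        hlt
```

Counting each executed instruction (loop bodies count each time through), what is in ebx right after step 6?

ebx=22
ecx=0
ebx=22<<1=44
ebx=44+17=61
ecx=0>>4=0
ebx=61^0=61
After step 6: ebx = 61.

61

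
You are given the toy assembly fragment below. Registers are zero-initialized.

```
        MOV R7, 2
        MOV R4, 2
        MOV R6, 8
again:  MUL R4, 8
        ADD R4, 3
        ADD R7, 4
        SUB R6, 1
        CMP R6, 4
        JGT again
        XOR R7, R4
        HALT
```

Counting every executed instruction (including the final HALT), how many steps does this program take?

R7=2
R4=2
R6=8
R4=2*8=16
R4=16+3=19
R7=2+4=6
R6=8-1=7
CMP R6, 4  (cmp 7,4)
JGT again: taken
R4=19*8=152
R4=152+3=155
R7=6+4=10
R6=7-1=6
CMP R6, 4  (cmp 6,4)
JGT again: taken
R4=155*8=1240
R4=1240+3=1243
R7=10+4=14
R6=6-1=5
CMP R6, 4  (cmp 5,4)
JGT again: taken
R4=1243*8=9944
R4=9944+3=9947
R7=14+4=18
R6=5-1=4
CMP R6, 4  (cmp 4,4)
JGT again: not taken
R7=18^9947=9929
halt.
Total executed instructions: 29.

29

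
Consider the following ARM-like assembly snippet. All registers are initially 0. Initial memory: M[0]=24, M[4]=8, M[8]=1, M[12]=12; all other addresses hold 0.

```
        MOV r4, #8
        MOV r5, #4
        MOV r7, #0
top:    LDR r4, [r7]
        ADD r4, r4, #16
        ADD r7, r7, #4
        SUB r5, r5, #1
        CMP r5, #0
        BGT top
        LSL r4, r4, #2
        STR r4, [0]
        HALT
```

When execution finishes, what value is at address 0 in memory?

112

after MOV r4, #8: r4=8
after MOV r5, #4: r5=4
after MOV r7, #0: r7=0
after LDR r4, [r7]: r4=M[0]=24
after ADD r4, r4, #16: r4=24+16=40
after ADD r7, r7, #4: r7=0+4=4
after SUB r5, r5, #1: r5=4-1=3
CMP r5, #0  (cmp 3,0)
BGT top: taken
after LDR r4, [r7]: r4=M[4]=8
after ADD r4, r4, #16: r4=8+16=24
after ADD r7, r7, #4: r7=4+4=8
after SUB r5, r5, #1: r5=3-1=2
CMP r5, #0  (cmp 2,0)
BGT top: taken
after LDR r4, [r7]: r4=M[8]=1
after ADD r4, r4, #16: r4=1+16=17
after ADD r7, r7, #4: r7=8+4=12
after SUB r5, r5, #1: r5=2-1=1
CMP r5, #0  (cmp 1,0)
BGT top: taken
after LDR r4, [r7]: r4=M[12]=12
after ADD r4, r4, #16: r4=12+16=28
after ADD r7, r7, #4: r7=12+4=16
after SUB r5, r5, #1: r5=1-1=0
CMP r5, #0  (cmp 0,0)
BGT top: not taken
after LSL r4, r4, #2: r4=28<<2=112
STR r4, [0] → M[0]=112
halt.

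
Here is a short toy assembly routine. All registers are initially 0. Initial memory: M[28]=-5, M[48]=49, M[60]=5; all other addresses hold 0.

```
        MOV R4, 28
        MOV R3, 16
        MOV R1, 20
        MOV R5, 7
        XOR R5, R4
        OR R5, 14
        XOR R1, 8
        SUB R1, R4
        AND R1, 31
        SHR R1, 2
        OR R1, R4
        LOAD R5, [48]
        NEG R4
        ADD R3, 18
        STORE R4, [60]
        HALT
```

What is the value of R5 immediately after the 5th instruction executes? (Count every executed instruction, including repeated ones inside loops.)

27

after MOV R4, 28: R4=28
after MOV R3, 16: R3=16
after MOV R1, 20: R1=20
after MOV R5, 7: R5=7
after XOR R5, R4: R5=7^28=27
After step 5: R5 = 27.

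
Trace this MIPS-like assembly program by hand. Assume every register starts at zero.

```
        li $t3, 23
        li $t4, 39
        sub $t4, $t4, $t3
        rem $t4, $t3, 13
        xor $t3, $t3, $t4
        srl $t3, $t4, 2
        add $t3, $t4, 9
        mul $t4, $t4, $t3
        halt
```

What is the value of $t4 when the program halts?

190

li $t3, 23 → $t3=23
li $t4, 39 → $t4=39
sub $t4, $t4, $t3 → $t4=39-23=16
rem $t4, $t3, 13 → $t4=23%13=10
xor $t3, $t3, $t4 → $t3=23^10=29
srl $t3, $t4, 2 → $t3=10>>2=2
add $t3, $t4, 9 → $t3=10+9=19
mul $t4, $t4, $t3 → $t4=10*19=190
halt.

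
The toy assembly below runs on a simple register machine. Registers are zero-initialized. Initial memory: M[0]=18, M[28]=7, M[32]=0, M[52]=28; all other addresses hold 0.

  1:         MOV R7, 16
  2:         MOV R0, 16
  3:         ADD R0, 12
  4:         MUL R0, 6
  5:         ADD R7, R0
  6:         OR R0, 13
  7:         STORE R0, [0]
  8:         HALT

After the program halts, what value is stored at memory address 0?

173

after MOV R7, 16: R7=16
after MOV R0, 16: R0=16
after ADD R0, 12: R0=16+12=28
after MUL R0, 6: R0=28*6=168
after ADD R7, R0: R7=16+168=184
after OR R0, 13: R0=168|13=173
STORE R0, [0] → M[0]=173
halt.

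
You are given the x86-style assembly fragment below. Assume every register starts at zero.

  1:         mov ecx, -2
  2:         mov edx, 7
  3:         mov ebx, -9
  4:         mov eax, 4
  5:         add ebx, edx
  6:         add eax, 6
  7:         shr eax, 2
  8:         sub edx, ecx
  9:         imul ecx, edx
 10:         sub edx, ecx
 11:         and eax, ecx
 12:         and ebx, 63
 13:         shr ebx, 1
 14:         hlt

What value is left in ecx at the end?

mov ecx, -2 → ecx=-2
mov edx, 7 → edx=7
mov ebx, -9 → ebx=-9
mov eax, 4 → eax=4
add ebx, edx → ebx=(-9)+7=-2
add eax, 6 → eax=4+6=10
shr eax, 2 → eax=10>>2=2
sub edx, ecx → edx=7-(-2)=9
imul ecx, edx → ecx=(-2)*9=-18
sub edx, ecx → edx=9-(-18)=27
and eax, ecx → eax=2&(-18)=2
and ebx, 63 → ebx=(-2)&63=62
shr ebx, 1 → ebx=62>>1=31
halt.

-18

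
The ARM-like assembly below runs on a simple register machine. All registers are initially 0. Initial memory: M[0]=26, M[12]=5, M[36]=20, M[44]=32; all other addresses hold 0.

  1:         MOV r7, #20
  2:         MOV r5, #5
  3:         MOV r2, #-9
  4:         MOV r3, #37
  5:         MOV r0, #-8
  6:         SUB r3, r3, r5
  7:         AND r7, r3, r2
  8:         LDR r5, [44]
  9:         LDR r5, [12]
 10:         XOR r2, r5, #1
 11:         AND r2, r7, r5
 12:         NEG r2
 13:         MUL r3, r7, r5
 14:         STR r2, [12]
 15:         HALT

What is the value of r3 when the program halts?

160

MOV r7, #20 → r7=20
MOV r5, #5 → r5=5
MOV r2, #-9 → r2=-9
MOV r3, #37 → r3=37
MOV r0, #-8 → r0=-8
SUB r3, r3, r5 → r3=37-5=32
AND r7, r3, r2 → r7=32&(-9)=32
LDR r5, [44] → r5=M[44]=32
LDR r5, [12] → r5=M[12]=5
XOR r2, r5, #1 → r2=5^1=4
AND r2, r7, r5 → r2=32&5=0
NEG r2 → r2=-(0)=0
MUL r3, r7, r5 → r3=32*5=160
STR r2, [12] → M[12]=0
halt.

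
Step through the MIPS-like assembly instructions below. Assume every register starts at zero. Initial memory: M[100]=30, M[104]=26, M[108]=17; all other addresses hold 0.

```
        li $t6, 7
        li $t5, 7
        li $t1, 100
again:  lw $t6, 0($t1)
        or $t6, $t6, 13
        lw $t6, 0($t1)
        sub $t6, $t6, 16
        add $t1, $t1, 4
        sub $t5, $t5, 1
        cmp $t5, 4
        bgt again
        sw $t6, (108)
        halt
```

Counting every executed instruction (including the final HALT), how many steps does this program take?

li $t6, 7 → $t6=7
li $t5, 7 → $t5=7
li $t1, 100 → $t1=100
lw $t6, 0($t1) → $t6=M[100]=30
or $t6, $t6, 13 → $t6=30|13=31
lw $t6, 0($t1) → $t6=M[100]=30
sub $t6, $t6, 16 → $t6=30-16=14
add $t1, $t1, 4 → $t1=100+4=104
sub $t5, $t5, 1 → $t5=7-1=6
cmp $t5, 4  (cmp 6,4)
bgt again: taken
lw $t6, 0($t1) → $t6=M[104]=26
or $t6, $t6, 13 → $t6=26|13=31
lw $t6, 0($t1) → $t6=M[104]=26
sub $t6, $t6, 16 → $t6=26-16=10
add $t1, $t1, 4 → $t1=104+4=108
sub $t5, $t5, 1 → $t5=6-1=5
cmp $t5, 4  (cmp 5,4)
bgt again: taken
lw $t6, 0($t1) → $t6=M[108]=17
or $t6, $t6, 13 → $t6=17|13=29
lw $t6, 0($t1) → $t6=M[108]=17
sub $t6, $t6, 16 → $t6=17-16=1
add $t1, $t1, 4 → $t1=108+4=112
sub $t5, $t5, 1 → $t5=5-1=4
cmp $t5, 4  (cmp 4,4)
bgt again: not taken
sw $t6, (108) → M[108]=1
halt.
Total executed instructions: 29.

29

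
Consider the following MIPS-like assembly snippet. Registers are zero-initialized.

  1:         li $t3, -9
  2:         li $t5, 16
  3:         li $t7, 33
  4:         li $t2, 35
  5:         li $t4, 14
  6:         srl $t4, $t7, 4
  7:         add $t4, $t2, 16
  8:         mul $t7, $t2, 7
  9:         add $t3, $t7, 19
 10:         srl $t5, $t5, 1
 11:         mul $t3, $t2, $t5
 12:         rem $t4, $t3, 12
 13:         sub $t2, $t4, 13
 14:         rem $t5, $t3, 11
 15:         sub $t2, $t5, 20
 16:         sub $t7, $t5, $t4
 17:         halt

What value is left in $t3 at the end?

$t3=-9
$t5=16
$t7=33
$t2=35
$t4=14
$t4=33>>4=2
$t4=35+16=51
$t7=35*7=245
$t3=245+19=264
$t5=16>>1=8
$t3=35*8=280
$t4=280%12=4
$t2=4-13=-9
$t5=280%11=5
$t2=5-20=-15
$t7=5-4=1
halt.

280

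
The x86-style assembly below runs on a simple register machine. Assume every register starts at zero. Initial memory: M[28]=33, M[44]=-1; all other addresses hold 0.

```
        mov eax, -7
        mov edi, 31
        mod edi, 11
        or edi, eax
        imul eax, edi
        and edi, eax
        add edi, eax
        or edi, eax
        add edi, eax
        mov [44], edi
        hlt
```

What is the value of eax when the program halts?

49

mov eax, -7 → eax=-7
mov edi, 31 → edi=31
mod edi, 11 → edi=31%11=9
or edi, eax → edi=9|(-7)=-7
imul eax, edi → eax=(-7)*(-7)=49
and edi, eax → edi=(-7)&49=49
add edi, eax → edi=49+49=98
or edi, eax → edi=98|49=115
add edi, eax → edi=115+49=164
mov [44], edi → M[44]=164
halt.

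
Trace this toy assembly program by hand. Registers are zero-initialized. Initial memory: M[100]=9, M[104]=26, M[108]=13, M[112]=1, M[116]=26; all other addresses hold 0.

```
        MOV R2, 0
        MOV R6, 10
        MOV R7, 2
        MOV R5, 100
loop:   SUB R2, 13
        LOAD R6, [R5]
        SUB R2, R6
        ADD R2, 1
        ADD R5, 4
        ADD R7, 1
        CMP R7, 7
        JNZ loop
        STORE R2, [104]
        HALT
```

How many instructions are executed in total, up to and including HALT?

46

MOV R2, 0 → R2=0
MOV R6, 10 → R6=10
MOV R7, 2 → R7=2
MOV R5, 100 → R5=100
SUB R2, 13 → R2=0-13=-13
LOAD R6, [R5] → R6=M[100]=9
SUB R2, R6 → R2=(-13)-9=-22
ADD R2, 1 → R2=(-22)+1=-21
ADD R5, 4 → R5=100+4=104
ADD R7, 1 → R7=2+1=3
CMP R7, 7  (cmp 3,7)
JNZ loop: taken
SUB R2, 13 → R2=(-21)-13=-34
LOAD R6, [R5] → R6=M[104]=26
SUB R2, R6 → R2=(-34)-26=-60
ADD R2, 1 → R2=(-60)+1=-59
ADD R5, 4 → R5=104+4=108
ADD R7, 1 → R7=3+1=4
CMP R7, 7  (cmp 4,7)
JNZ loop: taken
SUB R2, 13 → R2=(-59)-13=-72
LOAD R6, [R5] → R6=M[108]=13
SUB R2, R6 → R2=(-72)-13=-85
ADD R2, 1 → R2=(-85)+1=-84
ADD R5, 4 → R5=108+4=112
ADD R7, 1 → R7=4+1=5
CMP R7, 7  (cmp 5,7)
JNZ loop: taken
SUB R2, 13 → R2=(-84)-13=-97
LOAD R6, [R5] → R6=M[112]=1
SUB R2, R6 → R2=(-97)-1=-98
ADD R2, 1 → R2=(-98)+1=-97
ADD R5, 4 → R5=112+4=116
ADD R7, 1 → R7=5+1=6
CMP R7, 7  (cmp 6,7)
JNZ loop: taken
SUB R2, 13 → R2=(-97)-13=-110
LOAD R6, [R5] → R6=M[116]=26
SUB R2, R6 → R2=(-110)-26=-136
ADD R2, 1 → R2=(-136)+1=-135
ADD R5, 4 → R5=116+4=120
ADD R7, 1 → R7=6+1=7
CMP R7, 7  (cmp 7,7)
JNZ loop: not taken
STORE R2, [104] → M[104]=-135
halt.
Total executed instructions: 46.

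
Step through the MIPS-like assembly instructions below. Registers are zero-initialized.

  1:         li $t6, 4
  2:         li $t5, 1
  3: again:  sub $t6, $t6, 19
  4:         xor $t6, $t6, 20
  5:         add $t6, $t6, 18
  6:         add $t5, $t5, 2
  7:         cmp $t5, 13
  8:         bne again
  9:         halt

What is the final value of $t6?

-2

li $t6, 4 → $t6=4
li $t5, 1 → $t5=1
sub $t6, $t6, 19 → $t6=4-19=-15
xor $t6, $t6, 20 → $t6=(-15)^20=-27
add $t6, $t6, 18 → $t6=(-27)+18=-9
add $t5, $t5, 2 → $t5=1+2=3
cmp $t5, 13  (cmp 3,13)
bne again: taken
sub $t6, $t6, 19 → $t6=(-9)-19=-28
xor $t6, $t6, 20 → $t6=(-28)^20=-16
add $t6, $t6, 18 → $t6=(-16)+18=2
add $t5, $t5, 2 → $t5=3+2=5
cmp $t5, 13  (cmp 5,13)
bne again: taken
sub $t6, $t6, 19 → $t6=2-19=-17
xor $t6, $t6, 20 → $t6=(-17)^20=-5
add $t6, $t6, 18 → $t6=(-5)+18=13
add $t5, $t5, 2 → $t5=5+2=7
cmp $t5, 13  (cmp 7,13)
bne again: taken
sub $t6, $t6, 19 → $t6=13-19=-6
xor $t6, $t6, 20 → $t6=(-6)^20=-18
add $t6, $t6, 18 → $t6=(-18)+18=0
add $t5, $t5, 2 → $t5=7+2=9
cmp $t5, 13  (cmp 9,13)
bne again: taken
sub $t6, $t6, 19 → $t6=0-19=-19
xor $t6, $t6, 20 → $t6=(-19)^20=-7
add $t6, $t6, 18 → $t6=(-7)+18=11
add $t5, $t5, 2 → $t5=9+2=11
cmp $t5, 13  (cmp 11,13)
bne again: taken
sub $t6, $t6, 19 → $t6=11-19=-8
xor $t6, $t6, 20 → $t6=(-8)^20=-20
add $t6, $t6, 18 → $t6=(-20)+18=-2
add $t5, $t5, 2 → $t5=11+2=13
cmp $t5, 13  (cmp 13,13)
bne again: not taken
halt.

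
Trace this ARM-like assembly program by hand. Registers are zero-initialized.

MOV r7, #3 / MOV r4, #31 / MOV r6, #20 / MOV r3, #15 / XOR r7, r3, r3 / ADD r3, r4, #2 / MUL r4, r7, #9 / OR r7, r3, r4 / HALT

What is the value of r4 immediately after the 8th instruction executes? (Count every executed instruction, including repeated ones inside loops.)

MOV r7, #3 → r7=3
MOV r4, #31 → r4=31
MOV r6, #20 → r6=20
MOV r3, #15 → r3=15
XOR r7, r3, r3 → r7=15^15=0
ADD r3, r4, #2 → r3=31+2=33
MUL r4, r7, #9 → r4=0*9=0
OR r7, r3, r4 → r7=33|0=33
After step 8: r4 = 0.

0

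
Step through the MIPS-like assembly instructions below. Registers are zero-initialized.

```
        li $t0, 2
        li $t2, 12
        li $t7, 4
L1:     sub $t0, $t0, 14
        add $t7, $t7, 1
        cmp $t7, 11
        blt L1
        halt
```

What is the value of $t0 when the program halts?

after li $t0, 2: $t0=2
after li $t2, 12: $t2=12
after li $t7, 4: $t7=4
after sub $t0, $t0, 14: $t0=2-14=-12
after add $t7, $t7, 1: $t7=4+1=5
cmp $t7, 11  (cmp 5,11)
blt L1: taken
after sub $t0, $t0, 14: $t0=(-12)-14=-26
after add $t7, $t7, 1: $t7=5+1=6
cmp $t7, 11  (cmp 6,11)
blt L1: taken
after sub $t0, $t0, 14: $t0=(-26)-14=-40
after add $t7, $t7, 1: $t7=6+1=7
cmp $t7, 11  (cmp 7,11)
blt L1: taken
after sub $t0, $t0, 14: $t0=(-40)-14=-54
after add $t7, $t7, 1: $t7=7+1=8
cmp $t7, 11  (cmp 8,11)
blt L1: taken
after sub $t0, $t0, 14: $t0=(-54)-14=-68
after add $t7, $t7, 1: $t7=8+1=9
cmp $t7, 11  (cmp 9,11)
blt L1: taken
after sub $t0, $t0, 14: $t0=(-68)-14=-82
after add $t7, $t7, 1: $t7=9+1=10
cmp $t7, 11  (cmp 10,11)
blt L1: taken
after sub $t0, $t0, 14: $t0=(-82)-14=-96
after add $t7, $t7, 1: $t7=10+1=11
cmp $t7, 11  (cmp 11,11)
blt L1: not taken
halt.

-96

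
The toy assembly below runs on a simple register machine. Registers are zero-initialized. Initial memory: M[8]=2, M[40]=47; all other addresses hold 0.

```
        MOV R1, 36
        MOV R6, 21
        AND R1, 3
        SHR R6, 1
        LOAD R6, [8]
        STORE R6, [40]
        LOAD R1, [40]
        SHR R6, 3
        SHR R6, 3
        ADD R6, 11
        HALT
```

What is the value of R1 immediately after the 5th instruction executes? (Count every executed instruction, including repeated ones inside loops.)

0

R1=36
R6=21
R1=36&3=0
R6=21>>1=10
R6=M[8]=2
After step 5: R1 = 0.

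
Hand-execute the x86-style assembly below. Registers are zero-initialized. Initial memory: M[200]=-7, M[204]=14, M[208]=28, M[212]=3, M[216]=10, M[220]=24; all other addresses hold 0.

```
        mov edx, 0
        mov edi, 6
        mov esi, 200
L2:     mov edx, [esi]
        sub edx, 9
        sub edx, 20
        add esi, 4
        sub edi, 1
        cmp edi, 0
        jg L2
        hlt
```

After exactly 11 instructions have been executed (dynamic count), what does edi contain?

5

mov edx, 0 → edx=0
mov edi, 6 → edi=6
mov esi, 200 → esi=200
mov edx, [esi] → edx=M[200]=-7
sub edx, 9 → edx=(-7)-9=-16
sub edx, 20 → edx=(-16)-20=-36
add esi, 4 → esi=200+4=204
sub edi, 1 → edi=6-1=5
cmp edi, 0  (cmp 5,0)
jg L2: taken
mov edx, [esi] → edx=M[204]=14
After step 11: edi = 5.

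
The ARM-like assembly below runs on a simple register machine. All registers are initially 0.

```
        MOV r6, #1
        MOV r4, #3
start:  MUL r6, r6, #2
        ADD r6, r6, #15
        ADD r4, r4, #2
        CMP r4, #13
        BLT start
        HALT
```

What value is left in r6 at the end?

after MOV r6, #1: r6=1
after MOV r4, #3: r4=3
after MUL r6, r6, #2: r6=1*2=2
after ADD r6, r6, #15: r6=2+15=17
after ADD r4, r4, #2: r4=3+2=5
CMP r4, #13  (cmp 5,13)
BLT start: taken
after MUL r6, r6, #2: r6=17*2=34
after ADD r6, r6, #15: r6=34+15=49
after ADD r4, r4, #2: r4=5+2=7
CMP r4, #13  (cmp 7,13)
BLT start: taken
after MUL r6, r6, #2: r6=49*2=98
after ADD r6, r6, #15: r6=98+15=113
after ADD r4, r4, #2: r4=7+2=9
CMP r4, #13  (cmp 9,13)
BLT start: taken
after MUL r6, r6, #2: r6=113*2=226
after ADD r6, r6, #15: r6=226+15=241
after ADD r4, r4, #2: r4=9+2=11
CMP r4, #13  (cmp 11,13)
BLT start: taken
after MUL r6, r6, #2: r6=241*2=482
after ADD r6, r6, #15: r6=482+15=497
after ADD r4, r4, #2: r4=11+2=13
CMP r4, #13  (cmp 13,13)
BLT start: not taken
halt.

497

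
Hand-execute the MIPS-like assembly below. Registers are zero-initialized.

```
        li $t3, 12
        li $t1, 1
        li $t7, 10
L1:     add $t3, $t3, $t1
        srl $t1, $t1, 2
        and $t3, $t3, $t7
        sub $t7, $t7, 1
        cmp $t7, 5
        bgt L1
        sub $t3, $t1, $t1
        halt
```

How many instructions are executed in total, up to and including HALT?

35

after li $t3, 12: $t3=12
after li $t1, 1: $t1=1
after li $t7, 10: $t7=10
after add $t3, $t3, $t1: $t3=12+1=13
after srl $t1, $t1, 2: $t1=1>>2=0
after and $t3, $t3, $t7: $t3=13&10=8
after sub $t7, $t7, 1: $t7=10-1=9
cmp $t7, 5  (cmp 9,5)
bgt L1: taken
after add $t3, $t3, $t1: $t3=8+0=8
after srl $t1, $t1, 2: $t1=0>>2=0
after and $t3, $t3, $t7: $t3=8&9=8
after sub $t7, $t7, 1: $t7=9-1=8
cmp $t7, 5  (cmp 8,5)
bgt L1: taken
after add $t3, $t3, $t1: $t3=8+0=8
after srl $t1, $t1, 2: $t1=0>>2=0
after and $t3, $t3, $t7: $t3=8&8=8
after sub $t7, $t7, 1: $t7=8-1=7
cmp $t7, 5  (cmp 7,5)
bgt L1: taken
after add $t3, $t3, $t1: $t3=8+0=8
after srl $t1, $t1, 2: $t1=0>>2=0
after and $t3, $t3, $t7: $t3=8&7=0
after sub $t7, $t7, 1: $t7=7-1=6
cmp $t7, 5  (cmp 6,5)
bgt L1: taken
after add $t3, $t3, $t1: $t3=0+0=0
after srl $t1, $t1, 2: $t1=0>>2=0
after and $t3, $t3, $t7: $t3=0&6=0
after sub $t7, $t7, 1: $t7=6-1=5
cmp $t7, 5  (cmp 5,5)
bgt L1: not taken
after sub $t3, $t1, $t1: $t3=0-0=0
halt.
Total executed instructions: 35.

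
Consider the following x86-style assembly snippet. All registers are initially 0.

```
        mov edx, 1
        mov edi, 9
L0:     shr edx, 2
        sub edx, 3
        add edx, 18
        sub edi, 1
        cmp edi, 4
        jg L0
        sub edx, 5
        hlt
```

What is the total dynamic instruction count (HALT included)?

after mov edx, 1: edx=1
after mov edi, 9: edi=9
after shr edx, 2: edx=1>>2=0
after sub edx, 3: edx=0-3=-3
after add edx, 18: edx=(-3)+18=15
after sub edi, 1: edi=9-1=8
cmp edi, 4  (cmp 8,4)
jg L0: taken
after shr edx, 2: edx=15>>2=3
after sub edx, 3: edx=3-3=0
after add edx, 18: edx=0+18=18
after sub edi, 1: edi=8-1=7
cmp edi, 4  (cmp 7,4)
jg L0: taken
after shr edx, 2: edx=18>>2=4
after sub edx, 3: edx=4-3=1
after add edx, 18: edx=1+18=19
after sub edi, 1: edi=7-1=6
cmp edi, 4  (cmp 6,4)
jg L0: taken
after shr edx, 2: edx=19>>2=4
after sub edx, 3: edx=4-3=1
after add edx, 18: edx=1+18=19
after sub edi, 1: edi=6-1=5
cmp edi, 4  (cmp 5,4)
jg L0: taken
after shr edx, 2: edx=19>>2=4
after sub edx, 3: edx=4-3=1
after add edx, 18: edx=1+18=19
after sub edi, 1: edi=5-1=4
cmp edi, 4  (cmp 4,4)
jg L0: not taken
after sub edx, 5: edx=19-5=14
halt.
Total executed instructions: 34.

34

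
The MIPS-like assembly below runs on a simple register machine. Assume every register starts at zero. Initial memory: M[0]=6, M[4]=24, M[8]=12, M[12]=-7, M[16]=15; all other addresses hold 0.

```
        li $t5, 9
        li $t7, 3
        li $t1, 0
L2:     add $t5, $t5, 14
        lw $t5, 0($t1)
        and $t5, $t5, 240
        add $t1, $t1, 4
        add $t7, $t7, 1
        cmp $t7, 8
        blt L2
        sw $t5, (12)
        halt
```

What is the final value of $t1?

20

$t5=9
$t7=3
$t1=0
$t5=9+14=23
$t5=M[0]=6
$t5=6&240=0
$t1=0+4=4
$t7=3+1=4
cmp $t7, 8  (cmp 4,8)
blt L2: taken
$t5=0+14=14
$t5=M[4]=24
$t5=24&240=16
$t1=4+4=8
$t7=4+1=5
cmp $t7, 8  (cmp 5,8)
blt L2: taken
$t5=16+14=30
$t5=M[8]=12
$t5=12&240=0
$t1=8+4=12
$t7=5+1=6
cmp $t7, 8  (cmp 6,8)
blt L2: taken
$t5=0+14=14
$t5=M[12]=-7
$t5=(-7)&240=240
$t1=12+4=16
$t7=6+1=7
cmp $t7, 8  (cmp 7,8)
blt L2: taken
$t5=240+14=254
$t5=M[16]=15
$t5=15&240=0
$t1=16+4=20
$t7=7+1=8
cmp $t7, 8  (cmp 8,8)
blt L2: not taken
sw $t5, (12) → M[12]=0
halt.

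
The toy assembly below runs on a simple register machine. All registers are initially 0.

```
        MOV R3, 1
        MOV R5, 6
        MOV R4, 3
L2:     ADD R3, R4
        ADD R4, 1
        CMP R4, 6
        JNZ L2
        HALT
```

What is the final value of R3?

13

R3=1
R5=6
R4=3
R3=1+3=4
R4=3+1=4
CMP R4, 6  (cmp 4,6)
JNZ L2: taken
R3=4+4=8
R4=4+1=5
CMP R4, 6  (cmp 5,6)
JNZ L2: taken
R3=8+5=13
R4=5+1=6
CMP R4, 6  (cmp 6,6)
JNZ L2: not taken
halt.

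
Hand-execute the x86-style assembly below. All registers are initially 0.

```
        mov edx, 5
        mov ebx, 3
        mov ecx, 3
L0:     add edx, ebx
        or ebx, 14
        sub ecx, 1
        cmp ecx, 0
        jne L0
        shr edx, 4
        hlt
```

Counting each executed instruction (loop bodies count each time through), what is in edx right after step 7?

8

edx=5
ebx=3
ecx=3
edx=5+3=8
ebx=3|14=15
ecx=3-1=2
cmp ecx, 0  (cmp 2,0)
After step 7: edx = 8.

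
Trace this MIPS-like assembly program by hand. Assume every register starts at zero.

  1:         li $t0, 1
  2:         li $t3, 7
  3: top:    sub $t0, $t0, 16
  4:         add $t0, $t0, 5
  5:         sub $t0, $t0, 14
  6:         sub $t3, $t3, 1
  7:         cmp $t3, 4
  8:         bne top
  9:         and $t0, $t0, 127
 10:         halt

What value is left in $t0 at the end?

li $t0, 1 → $t0=1
li $t3, 7 → $t3=7
sub $t0, $t0, 16 → $t0=1-16=-15
add $t0, $t0, 5 → $t0=(-15)+5=-10
sub $t0, $t0, 14 → $t0=(-10)-14=-24
sub $t3, $t3, 1 → $t3=7-1=6
cmp $t3, 4  (cmp 6,4)
bne top: taken
sub $t0, $t0, 16 → $t0=(-24)-16=-40
add $t0, $t0, 5 → $t0=(-40)+5=-35
sub $t0, $t0, 14 → $t0=(-35)-14=-49
sub $t3, $t3, 1 → $t3=6-1=5
cmp $t3, 4  (cmp 5,4)
bne top: taken
sub $t0, $t0, 16 → $t0=(-49)-16=-65
add $t0, $t0, 5 → $t0=(-65)+5=-60
sub $t0, $t0, 14 → $t0=(-60)-14=-74
sub $t3, $t3, 1 → $t3=5-1=4
cmp $t3, 4  (cmp 4,4)
bne top: not taken
and $t0, $t0, 127 → $t0=(-74)&127=54
halt.

54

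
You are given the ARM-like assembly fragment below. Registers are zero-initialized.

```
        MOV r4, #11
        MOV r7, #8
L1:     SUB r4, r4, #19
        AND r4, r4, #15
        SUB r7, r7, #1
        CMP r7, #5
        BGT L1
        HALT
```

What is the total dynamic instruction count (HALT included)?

r4=11
r7=8
r4=11-19=-8
r4=(-8)&15=8
r7=8-1=7
CMP r7, #5  (cmp 7,5)
BGT L1: taken
r4=8-19=-11
r4=(-11)&15=5
r7=7-1=6
CMP r7, #5  (cmp 6,5)
BGT L1: taken
r4=5-19=-14
r4=(-14)&15=2
r7=6-1=5
CMP r7, #5  (cmp 5,5)
BGT L1: not taken
halt.
Total executed instructions: 18.

18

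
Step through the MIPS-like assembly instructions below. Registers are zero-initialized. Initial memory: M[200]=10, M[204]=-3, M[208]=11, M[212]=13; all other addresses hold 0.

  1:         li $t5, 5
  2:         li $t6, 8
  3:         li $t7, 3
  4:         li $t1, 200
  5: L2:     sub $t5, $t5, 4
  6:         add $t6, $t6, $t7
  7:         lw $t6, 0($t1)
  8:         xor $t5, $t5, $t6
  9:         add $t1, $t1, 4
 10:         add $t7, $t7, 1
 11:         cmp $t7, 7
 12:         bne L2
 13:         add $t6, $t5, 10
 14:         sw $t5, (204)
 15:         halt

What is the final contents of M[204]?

-12

li $t5, 5 → $t5=5
li $t6, 8 → $t6=8
li $t7, 3 → $t7=3
li $t1, 200 → $t1=200
sub $t5, $t5, 4 → $t5=5-4=1
add $t6, $t6, $t7 → $t6=8+3=11
lw $t6, 0($t1) → $t6=M[200]=10
xor $t5, $t5, $t6 → $t5=1^10=11
add $t1, $t1, 4 → $t1=200+4=204
add $t7, $t7, 1 → $t7=3+1=4
cmp $t7, 7  (cmp 4,7)
bne L2: taken
sub $t5, $t5, 4 → $t5=11-4=7
add $t6, $t6, $t7 → $t6=10+4=14
lw $t6, 0($t1) → $t6=M[204]=-3
xor $t5, $t5, $t6 → $t5=7^(-3)=-6
add $t1, $t1, 4 → $t1=204+4=208
add $t7, $t7, 1 → $t7=4+1=5
cmp $t7, 7  (cmp 5,7)
bne L2: taken
sub $t5, $t5, 4 → $t5=(-6)-4=-10
add $t6, $t6, $t7 → $t6=(-3)+5=2
lw $t6, 0($t1) → $t6=M[208]=11
xor $t5, $t5, $t6 → $t5=(-10)^11=-3
add $t1, $t1, 4 → $t1=208+4=212
add $t7, $t7, 1 → $t7=5+1=6
cmp $t7, 7  (cmp 6,7)
bne L2: taken
sub $t5, $t5, 4 → $t5=(-3)-4=-7
add $t6, $t6, $t7 → $t6=11+6=17
lw $t6, 0($t1) → $t6=M[212]=13
xor $t5, $t5, $t6 → $t5=(-7)^13=-12
add $t1, $t1, 4 → $t1=212+4=216
add $t7, $t7, 1 → $t7=6+1=7
cmp $t7, 7  (cmp 7,7)
bne L2: not taken
add $t6, $t5, 10 → $t6=(-12)+10=-2
sw $t5, (204) → M[204]=-12
halt.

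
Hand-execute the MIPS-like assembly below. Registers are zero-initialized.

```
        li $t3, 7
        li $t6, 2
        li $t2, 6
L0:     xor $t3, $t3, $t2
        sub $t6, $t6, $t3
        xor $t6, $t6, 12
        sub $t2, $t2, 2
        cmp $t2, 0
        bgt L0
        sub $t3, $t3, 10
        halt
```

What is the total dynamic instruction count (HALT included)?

$t3=7
$t6=2
$t2=6
$t3=7^6=1
$t6=2-1=1
$t6=1^12=13
$t2=6-2=4
cmp $t2, 0  (cmp 4,0)
bgt L0: taken
$t3=1^4=5
$t6=13-5=8
$t6=8^12=4
$t2=4-2=2
cmp $t2, 0  (cmp 2,0)
bgt L0: taken
$t3=5^2=7
$t6=4-7=-3
$t6=(-3)^12=-15
$t2=2-2=0
cmp $t2, 0  (cmp 0,0)
bgt L0: not taken
$t3=7-10=-3
halt.
Total executed instructions: 23.

23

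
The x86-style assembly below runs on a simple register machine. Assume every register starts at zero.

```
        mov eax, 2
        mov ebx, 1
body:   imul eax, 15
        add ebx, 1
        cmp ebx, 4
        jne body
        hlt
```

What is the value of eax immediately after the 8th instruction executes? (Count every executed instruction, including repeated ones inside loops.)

eax=2
ebx=1
eax=2*15=30
ebx=1+1=2
cmp ebx, 4  (cmp 2,4)
jne body: taken
eax=30*15=450
ebx=2+1=3
After step 8: eax = 450.

450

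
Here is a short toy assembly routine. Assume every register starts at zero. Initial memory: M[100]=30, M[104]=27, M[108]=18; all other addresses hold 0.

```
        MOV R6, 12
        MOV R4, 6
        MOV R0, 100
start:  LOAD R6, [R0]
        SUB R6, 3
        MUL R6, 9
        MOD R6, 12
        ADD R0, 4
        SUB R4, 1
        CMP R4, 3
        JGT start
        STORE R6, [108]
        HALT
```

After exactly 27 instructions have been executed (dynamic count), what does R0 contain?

MOV R6, 12 → R6=12
MOV R4, 6 → R4=6
MOV R0, 100 → R0=100
LOAD R6, [R0] → R6=M[100]=30
SUB R6, 3 → R6=30-3=27
MUL R6, 9 → R6=27*9=243
MOD R6, 12 → R6=243%12=3
ADD R0, 4 → R0=100+4=104
SUB R4, 1 → R4=6-1=5
CMP R4, 3  (cmp 5,3)
JGT start: taken
LOAD R6, [R0] → R6=M[104]=27
SUB R6, 3 → R6=27-3=24
MUL R6, 9 → R6=24*9=216
MOD R6, 12 → R6=216%12=0
ADD R0, 4 → R0=104+4=108
SUB R4, 1 → R4=5-1=4
CMP R4, 3  (cmp 4,3)
JGT start: taken
LOAD R6, [R0] → R6=M[108]=18
SUB R6, 3 → R6=18-3=15
MUL R6, 9 → R6=15*9=135
MOD R6, 12 → R6=135%12=3
ADD R0, 4 → R0=108+4=112
SUB R4, 1 → R4=4-1=3
CMP R4, 3  (cmp 3,3)
JGT start: not taken
After step 27: R0 = 112.

112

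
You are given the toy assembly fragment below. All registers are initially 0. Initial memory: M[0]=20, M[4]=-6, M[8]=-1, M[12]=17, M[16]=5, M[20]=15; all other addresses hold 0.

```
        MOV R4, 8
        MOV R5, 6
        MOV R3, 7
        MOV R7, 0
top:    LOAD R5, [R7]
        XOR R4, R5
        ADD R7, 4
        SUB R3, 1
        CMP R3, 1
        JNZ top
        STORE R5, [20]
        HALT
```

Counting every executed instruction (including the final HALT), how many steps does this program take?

after MOV R4, 8: R4=8
after MOV R5, 6: R5=6
after MOV R3, 7: R3=7
after MOV R7, 0: R7=0
after LOAD R5, [R7]: R5=M[0]=20
after XOR R4, R5: R4=8^20=28
after ADD R7, 4: R7=0+4=4
after SUB R3, 1: R3=7-1=6
CMP R3, 1  (cmp 6,1)
JNZ top: taken
after LOAD R5, [R7]: R5=M[4]=-6
after XOR R4, R5: R4=28^(-6)=-26
after ADD R7, 4: R7=4+4=8
after SUB R3, 1: R3=6-1=5
CMP R3, 1  (cmp 5,1)
JNZ top: taken
after LOAD R5, [R7]: R5=M[8]=-1
after XOR R4, R5: R4=(-26)^(-1)=25
after ADD R7, 4: R7=8+4=12
after SUB R3, 1: R3=5-1=4
CMP R3, 1  (cmp 4,1)
JNZ top: taken
after LOAD R5, [R7]: R5=M[12]=17
after XOR R4, R5: R4=25^17=8
after ADD R7, 4: R7=12+4=16
after SUB R3, 1: R3=4-1=3
CMP R3, 1  (cmp 3,1)
JNZ top: taken
after LOAD R5, [R7]: R5=M[16]=5
after XOR R4, R5: R4=8^5=13
after ADD R7, 4: R7=16+4=20
after SUB R3, 1: R3=3-1=2
CMP R3, 1  (cmp 2,1)
JNZ top: taken
after LOAD R5, [R7]: R5=M[20]=15
after XOR R4, R5: R4=13^15=2
after ADD R7, 4: R7=20+4=24
after SUB R3, 1: R3=2-1=1
CMP R3, 1  (cmp 1,1)
JNZ top: not taken
STORE R5, [20] → M[20]=15
halt.
Total executed instructions: 42.

42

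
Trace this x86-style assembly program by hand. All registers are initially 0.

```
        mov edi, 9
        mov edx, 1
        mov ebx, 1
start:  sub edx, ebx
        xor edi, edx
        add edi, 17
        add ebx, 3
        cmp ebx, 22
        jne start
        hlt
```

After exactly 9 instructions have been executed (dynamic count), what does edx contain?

mov edi, 9 → edi=9
mov edx, 1 → edx=1
mov ebx, 1 → ebx=1
sub edx, ebx → edx=1-1=0
xor edi, edx → edi=9^0=9
add edi, 17 → edi=9+17=26
add ebx, 3 → ebx=1+3=4
cmp ebx, 22  (cmp 4,22)
jne start: taken
After step 9: edx = 0.

0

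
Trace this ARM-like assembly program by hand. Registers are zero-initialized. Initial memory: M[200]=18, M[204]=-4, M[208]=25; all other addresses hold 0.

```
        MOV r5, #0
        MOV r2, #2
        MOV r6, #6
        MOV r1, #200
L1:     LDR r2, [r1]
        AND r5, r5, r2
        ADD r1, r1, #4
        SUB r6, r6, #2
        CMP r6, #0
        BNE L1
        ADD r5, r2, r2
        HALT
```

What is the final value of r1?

r5=0
r2=2
r6=6
r1=200
r2=M[200]=18
r5=0&18=0
r1=200+4=204
r6=6-2=4
CMP r6, #0  (cmp 4,0)
BNE L1: taken
r2=M[204]=-4
r5=0&(-4)=0
r1=204+4=208
r6=4-2=2
CMP r6, #0  (cmp 2,0)
BNE L1: taken
r2=M[208]=25
r5=0&25=0
r1=208+4=212
r6=2-2=0
CMP r6, #0  (cmp 0,0)
BNE L1: not taken
r5=25+25=50
halt.

212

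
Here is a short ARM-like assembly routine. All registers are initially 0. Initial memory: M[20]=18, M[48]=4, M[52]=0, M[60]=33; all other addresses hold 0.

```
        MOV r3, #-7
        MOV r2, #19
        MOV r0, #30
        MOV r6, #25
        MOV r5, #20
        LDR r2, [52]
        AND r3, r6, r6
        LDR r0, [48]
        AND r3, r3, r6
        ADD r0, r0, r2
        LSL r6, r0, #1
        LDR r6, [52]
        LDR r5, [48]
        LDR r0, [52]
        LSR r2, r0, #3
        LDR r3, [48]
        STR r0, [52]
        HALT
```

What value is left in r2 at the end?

0

after MOV r3, #-7: r3=-7
after MOV r2, #19: r2=19
after MOV r0, #30: r0=30
after MOV r6, #25: r6=25
after MOV r5, #20: r5=20
after LDR r2, [52]: r2=M[52]=0
after AND r3, r6, r6: r3=25&25=25
after LDR r0, [48]: r0=M[48]=4
after AND r3, r3, r6: r3=25&25=25
after ADD r0, r0, r2: r0=4+0=4
after LSL r6, r0, #1: r6=4<<1=8
after LDR r6, [52]: r6=M[52]=0
after LDR r5, [48]: r5=M[48]=4
after LDR r0, [52]: r0=M[52]=0
after LSR r2, r0, #3: r2=0>>3=0
after LDR r3, [48]: r3=M[48]=4
STR r0, [52] → M[52]=0
halt.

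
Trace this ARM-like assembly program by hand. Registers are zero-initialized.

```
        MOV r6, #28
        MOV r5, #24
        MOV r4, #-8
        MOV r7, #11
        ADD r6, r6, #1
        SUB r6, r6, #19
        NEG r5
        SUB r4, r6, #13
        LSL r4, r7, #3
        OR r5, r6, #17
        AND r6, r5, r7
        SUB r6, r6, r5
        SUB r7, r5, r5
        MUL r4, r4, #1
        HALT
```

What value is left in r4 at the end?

after MOV r6, #28: r6=28
after MOV r5, #24: r5=24
after MOV r4, #-8: r4=-8
after MOV r7, #11: r7=11
after ADD r6, r6, #1: r6=28+1=29
after SUB r6, r6, #19: r6=29-19=10
after NEG r5: r5=-(24)=-24
after SUB r4, r6, #13: r4=10-13=-3
after LSL r4, r7, #3: r4=11<<3=88
after OR r5, r6, #17: r5=10|17=27
after AND r6, r5, r7: r6=27&11=11
after SUB r6, r6, r5: r6=11-27=-16
after SUB r7, r5, r5: r7=27-27=0
after MUL r4, r4, #1: r4=88*1=88
halt.

88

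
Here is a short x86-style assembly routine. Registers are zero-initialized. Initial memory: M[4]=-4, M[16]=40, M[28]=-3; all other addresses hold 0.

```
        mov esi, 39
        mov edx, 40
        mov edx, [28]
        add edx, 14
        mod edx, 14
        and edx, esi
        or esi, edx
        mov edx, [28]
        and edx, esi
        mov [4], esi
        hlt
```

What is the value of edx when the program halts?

mov esi, 39 → esi=39
mov edx, 40 → edx=40
mov edx, [28] → edx=M[28]=-3
add edx, 14 → edx=(-3)+14=11
mod edx, 14 → edx=11%14=11
and edx, esi → edx=11&39=3
or esi, edx → esi=39|3=39
mov edx, [28] → edx=M[28]=-3
and edx, esi → edx=(-3)&39=37
mov [4], esi → M[4]=39
halt.

37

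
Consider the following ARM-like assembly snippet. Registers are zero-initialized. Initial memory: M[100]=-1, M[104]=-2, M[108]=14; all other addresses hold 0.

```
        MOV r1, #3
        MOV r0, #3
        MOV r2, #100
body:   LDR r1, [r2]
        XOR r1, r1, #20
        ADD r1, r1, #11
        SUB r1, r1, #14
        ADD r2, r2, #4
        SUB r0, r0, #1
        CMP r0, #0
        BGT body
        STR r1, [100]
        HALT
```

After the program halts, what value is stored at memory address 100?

23

r1=3
r0=3
r2=100
r1=M[100]=-1
r1=(-1)^20=-21
r1=(-21)+11=-10
r1=(-10)-14=-24
r2=100+4=104
r0=3-1=2
CMP r0, #0  (cmp 2,0)
BGT body: taken
r1=M[104]=-2
r1=(-2)^20=-22
r1=(-22)+11=-11
r1=(-11)-14=-25
r2=104+4=108
r0=2-1=1
CMP r0, #0  (cmp 1,0)
BGT body: taken
r1=M[108]=14
r1=14^20=26
r1=26+11=37
r1=37-14=23
r2=108+4=112
r0=1-1=0
CMP r0, #0  (cmp 0,0)
BGT body: not taken
STR r1, [100] → M[100]=23
halt.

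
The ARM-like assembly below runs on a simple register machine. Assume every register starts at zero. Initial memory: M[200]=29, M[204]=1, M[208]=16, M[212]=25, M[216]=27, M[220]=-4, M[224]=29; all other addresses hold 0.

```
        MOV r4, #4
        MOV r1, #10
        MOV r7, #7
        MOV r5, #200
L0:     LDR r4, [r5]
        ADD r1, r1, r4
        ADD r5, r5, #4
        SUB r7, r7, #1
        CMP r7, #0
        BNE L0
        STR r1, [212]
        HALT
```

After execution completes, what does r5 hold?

r4=4
r1=10
r7=7
r5=200
r4=M[200]=29
r1=10+29=39
r5=200+4=204
r7=7-1=6
CMP r7, #0  (cmp 6,0)
BNE L0: taken
r4=M[204]=1
r1=39+1=40
r5=204+4=208
r7=6-1=5
CMP r7, #0  (cmp 5,0)
BNE L0: taken
r4=M[208]=16
r1=40+16=56
r5=208+4=212
r7=5-1=4
CMP r7, #0  (cmp 4,0)
BNE L0: taken
r4=M[212]=25
r1=56+25=81
r5=212+4=216
r7=4-1=3
CMP r7, #0  (cmp 3,0)
BNE L0: taken
r4=M[216]=27
r1=81+27=108
r5=216+4=220
r7=3-1=2
CMP r7, #0  (cmp 2,0)
BNE L0: taken
r4=M[220]=-4
r1=108+(-4)=104
r5=220+4=224
r7=2-1=1
CMP r7, #0  (cmp 1,0)
BNE L0: taken
r4=M[224]=29
r1=104+29=133
r5=224+4=228
r7=1-1=0
CMP r7, #0  (cmp 0,0)
BNE L0: not taken
STR r1, [212] → M[212]=133
halt.

228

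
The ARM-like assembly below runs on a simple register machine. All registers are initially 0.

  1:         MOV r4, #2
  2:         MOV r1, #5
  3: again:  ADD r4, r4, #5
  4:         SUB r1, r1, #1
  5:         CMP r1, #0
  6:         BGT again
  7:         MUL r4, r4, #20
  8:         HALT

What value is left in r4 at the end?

after MOV r4, #2: r4=2
after MOV r1, #5: r1=5
after ADD r4, r4, #5: r4=2+5=7
after SUB r1, r1, #1: r1=5-1=4
CMP r1, #0  (cmp 4,0)
BGT again: taken
after ADD r4, r4, #5: r4=7+5=12
after SUB r1, r1, #1: r1=4-1=3
CMP r1, #0  (cmp 3,0)
BGT again: taken
after ADD r4, r4, #5: r4=12+5=17
after SUB r1, r1, #1: r1=3-1=2
CMP r1, #0  (cmp 2,0)
BGT again: taken
after ADD r4, r4, #5: r4=17+5=22
after SUB r1, r1, #1: r1=2-1=1
CMP r1, #0  (cmp 1,0)
BGT again: taken
after ADD r4, r4, #5: r4=22+5=27
after SUB r1, r1, #1: r1=1-1=0
CMP r1, #0  (cmp 0,0)
BGT again: not taken
after MUL r4, r4, #20: r4=27*20=540
halt.

540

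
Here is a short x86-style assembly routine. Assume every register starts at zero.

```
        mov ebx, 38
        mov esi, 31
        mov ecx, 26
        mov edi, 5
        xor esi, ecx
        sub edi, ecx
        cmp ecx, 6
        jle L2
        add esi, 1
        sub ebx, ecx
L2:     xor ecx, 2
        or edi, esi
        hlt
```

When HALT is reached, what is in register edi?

mov ebx, 38 → ebx=38
mov esi, 31 → esi=31
mov ecx, 26 → ecx=26
mov edi, 5 → edi=5
xor esi, ecx → esi=31^26=5
sub edi, ecx → edi=5-26=-21
cmp ecx, 6  (cmp 26,6)
jle L2: not taken
add esi, 1 → esi=5+1=6
sub ebx, ecx → ebx=38-26=12
xor ecx, 2 → ecx=26^2=24
or edi, esi → edi=(-21)|6=-17
halt.

-17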